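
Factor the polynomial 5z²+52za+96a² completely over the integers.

(5z+12a)(z+8a)

Group: 5z(z+8a) + 12a(z+8a); both groups contain (z+8a).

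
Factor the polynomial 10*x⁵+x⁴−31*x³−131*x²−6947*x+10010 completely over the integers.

Among the possible rational roots, x = −11/2 is a root, so (2*x+11) divides it; the quotient is 5*x⁴−27*x³+133*x²−797*x+910.
Then x = 7/5 is a root, so (5*x−7) is a factor; dividing leaves x³−4*x²+21*x−130.
Next, x = 5 is a root, so (x−5) is a factor; dividing leaves x²+x+26.
The quadratic x²+x+26 has discriminant −103 < 0 and is irreducible over ℤ.

(2*x+11)*(5*x−7)*(x−5)*(x²+x+26)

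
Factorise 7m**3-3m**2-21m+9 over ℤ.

Group as (7m**3-21m) + (-3m**2+9) = 7m(m**2-3) - 3(m**2-3).
Both groups share the factor (m**2-3).

(7m-3)(m**2-3)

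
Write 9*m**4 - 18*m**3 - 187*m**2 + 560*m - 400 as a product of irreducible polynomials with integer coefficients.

(3*m - 4)*(3*m - 5)*(m + 5)*(m - 4)

Among the possible rational roots, m = -5 is a root, giving the factor (m + 5) and quotient 9*m**3 - 63*m**2 + 128*m - 80.
Next, m = 4 is a root, so (m - 4) is a factor; dividing leaves 9*m**2 - 27*m + 20.
The remaining quadratic factors as (3*m - 5)(3*m - 4).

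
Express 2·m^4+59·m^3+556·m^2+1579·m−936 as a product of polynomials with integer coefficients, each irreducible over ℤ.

Among the possible rational roots, m = 1/2 is a root, so (2·m−1) divides it; the quotient is m^3+30·m^2+293·m+936.
Then m = −13 is a root, so (m+13) divides it; the quotient is m^2+17·m+72.
The remaining quadratic factors as (m+8)(m+9).

(2·m−1)·(m+13)·(m+8)·(m+9)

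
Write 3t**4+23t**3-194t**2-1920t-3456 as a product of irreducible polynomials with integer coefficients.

(3t+8)(t+6)(t+8)(t-9)

Testing divisors of the constant over divisors of the leading coefficient, t = -8 is a root, so (t+8) is a factor; dividing leaves 3t**3-t**2-186t-432.
Continuing, t = 9 is a root, so (t-9) is a factor; dividing leaves 3t**2+26t+48.
The remaining quadratic factors as (t+6)(3t+8).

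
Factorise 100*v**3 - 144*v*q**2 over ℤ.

Pull out the common factor 4*v; 25*v**2 - 36*q**2 is a difference of squares.

4*v*(5*v - 6*q)*(5*v + 6*q)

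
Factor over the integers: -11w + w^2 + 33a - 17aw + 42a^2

(14a - w + 11)(3a - w)

Group: 3a(14a - w + 11) - w(14a - w + 11); both groups contain (14a - w + 11).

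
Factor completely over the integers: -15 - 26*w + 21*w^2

Need a pair with product 21·(-15) = -315 and sum -26: that's -35 and 9.
Split the middle term: 21*w^2 - 35*w + 9*w - 15 = 7*w*(3*w - 5) + 3*(3*w - 5).

(3*w - 5)*(7*w + 3)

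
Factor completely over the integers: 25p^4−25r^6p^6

−25p^4(r^3p+1)(r^3p−1)

Factor out 25p^4 first: what remains is −r^6p^2+1.
Recognize a difference of squares with the parts 1 and r^3p.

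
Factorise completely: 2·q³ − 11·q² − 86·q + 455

(2·q + 13)·(q − 5)·(q − 7)

Testing divisors of the constant over divisors of the leading coefficient, q = −13/2 is a root, so (2·q + 13) divides it; the quotient is q² − 12·q + 35.
The remaining quadratic factors as (q − 5)(q − 7).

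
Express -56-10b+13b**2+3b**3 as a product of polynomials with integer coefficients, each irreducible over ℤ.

(3b+7)(b+4)(b-2)

Among the possible rational roots, b = -4 is a root, so (b+4) is a factor; dividing leaves 3b**2+b-14.
The remaining quadratic factors as (3b+7)(b-2).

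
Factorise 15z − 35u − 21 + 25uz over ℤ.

Group as (25uz − 35u) + (15z − 21) = 5u(5z − 7) + 3(5z − 7).
Both groups share the factor (5z − 7).

(5u + 3)(5z − 7)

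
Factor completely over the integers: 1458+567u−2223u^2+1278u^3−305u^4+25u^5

(5u+3)(5u−9)(u−6)(u^2−5u+9)

By the rational root theorem, u = −3/5 is a root, so (5u+3) divides it; the quotient is 5u^4−64u^3+294u^2−621u+486.
Then u = 6 is a root, so (u−6) divides it; the quotient is 5u^3−34u^2+90u−81.
Then u = 9/5 is a root, so (5u−9) divides it; the quotient is u^2−5u+9.
The quadratic u^2−5u+9 has discriminant −11 < 0 and is irreducible over ℤ.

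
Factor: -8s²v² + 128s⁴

Every term has a factor of 8s². Then 16s² - v² = (4s)² − (v)².

8s²(4s + v)(4s - v)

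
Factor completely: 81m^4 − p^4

(3m)⁴ − (p)⁴ = ((3m)² − (p)²)((3m)² + (p)²); the first factor splits again, the second (9m^2 + p^2) is irreducible.

(3m + p)(3m − p)(9m^2 + p^2)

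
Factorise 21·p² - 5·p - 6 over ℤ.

(3·p - 2)·(7·p + 3)

Need a pair with product 21·(-6) = -126 and sum -5: that's -14 and 9.
Split the middle term: 21·p² - 14·p + 9·p - 6 = 7·p·(3·p - 2) + 3·(3·p - 2).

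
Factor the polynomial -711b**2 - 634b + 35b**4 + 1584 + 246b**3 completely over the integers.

Trying the rational-root candidates, b = -9 is a root, giving the factor (b + 9) and quotient 35b**3 - 69b**2 - 90b + 176.
Then b = 11/7 is a root, giving the factor (7b - 11) and quotient 5b**2 - 2b - 16.
The remaining quadratic factors as (b - 2)(5b + 8).

(5b + 8)(7b - 11)(b + 9)(b - 2)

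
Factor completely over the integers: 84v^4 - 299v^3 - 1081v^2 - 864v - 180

(3v + 1)(4v + 5)(7v + 6)(v - 6)

Testing divisors of the constant over divisors of the leading coefficient, v = 6 is a root, giving the factor (v - 6) and quotient 84v^3 + 205v^2 + 149v + 30.
Then v = -5/4 is a root, so (4v + 5) is a factor; dividing leaves 21v^2 + 25v + 6.
The remaining quadratic factors as (7v + 6)(3v + 1).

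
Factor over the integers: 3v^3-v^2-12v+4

Testing divisors of the constant over divisors of the leading coefficient, v = 2 is a root, so (v-2) is a factor; dividing leaves 3v^2+5v-2.
The remaining quadratic factors as (3v-1)(v+2).

(3v-1)(v+2)(v-2)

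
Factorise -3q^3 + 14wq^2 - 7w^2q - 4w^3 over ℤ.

Group: w(-4w^2 - 11wq + 3q^2) - q(-4w^2 - 11wq + 3q^2); both groups contain (-4w^2 - 11wq + 3q^2), so (w - q) is a factor with cofactor -4w^2 - 11wq + 3q^2.
The cofactor groups again: -4w^2 - 11wq + 3q^2 = -w(4w - q) - 3q(4w - q); both groups contain (4w - q), giving -(w + 3q)(4w - q).

-(4w - q)(w - q)(w + 3q)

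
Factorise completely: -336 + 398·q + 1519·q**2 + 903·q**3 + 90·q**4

(3·q - 1)·(5·q + 6)·(6·q + 7)·(q + 8)

Testing divisors of the constant over divisors of the leading coefficient, q = -8 is a root, so (q + 8) divides it; the quotient is 90·q**3 + 183·q**2 + 55·q - 42.
Next, q = -6/5 is a root, giving the factor (5·q + 6) and quotient 18·q**2 + 15·q - 7.
The remaining quadratic factors as (6·q + 7)(3·q - 1).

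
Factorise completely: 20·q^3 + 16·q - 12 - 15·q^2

(4·q - 3)·(5·q^2 + 4)

Group as (20·q^3 + 16·q) + (-15·q^2 - 12) = 4·q·(5·q^2 + 4) - 3·(5·q^2 + 4).
Both groups share the factor (5·q^2 + 4).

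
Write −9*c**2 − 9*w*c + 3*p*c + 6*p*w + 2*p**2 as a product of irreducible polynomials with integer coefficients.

(2*p − 3*c)*(p + 3*w + 3*c)

Group: p*(2*p − 3*c) + (3*w + 3*c)*(2*p − 3*c); both groups contain (2*p − 3*c).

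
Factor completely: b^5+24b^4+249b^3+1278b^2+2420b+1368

Trying the rational-root candidates, b = -2 is a root, so (b+2) divides it; the quotient is b^4+22b^3+205b^2+868b+684.
Next, b = -1 is a root, so (b+1) divides it; the quotient is b^3+21b^2+184b+684.
Continuing, b = -9 is a root, so (b+9) is a factor; dividing leaves b^2+12b+76.
The quadratic b^2+12b+76 has discriminant -160 < 0 and is irreducible over ℤ.

(b+1)(b+2)(b+9)(b^2+12b+76)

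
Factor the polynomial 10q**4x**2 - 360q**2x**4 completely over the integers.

10q**2x**2(q + 6x)(q - 6x)

Factor out 10q**2x**2, leaving q**2 - 36x**2, which is a difference of two squares.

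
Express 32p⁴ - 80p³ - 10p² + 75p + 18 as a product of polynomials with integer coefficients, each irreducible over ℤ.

(2p - 3)(4p + 1)(4p + 3)(p - 2)

Among the possible rational roots, p = -1/4 is a root, so (4p + 1) divides it; the quotient is 8p³ - 22p² + 3p + 18.
Next, p = 3/2 is a root, so (2p - 3) is a factor; dividing leaves 4p² - 5p - 6.
The remaining quadratic factors as (p - 2)(4p + 3).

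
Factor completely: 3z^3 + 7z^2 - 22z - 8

(3z + 1)(z + 4)(z - 2)

Among the possible rational roots, z = -4 is a root, so (z + 4) divides it; the quotient is 3z^2 - 5z - 2.
The remaining quadratic factors as (z - 2)(3z + 1).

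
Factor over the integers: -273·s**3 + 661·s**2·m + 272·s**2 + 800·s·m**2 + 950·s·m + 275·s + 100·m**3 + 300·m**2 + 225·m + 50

Group: 7·s·(-39·s**2 + 100·s·m + 50·s + 100·m**2 + 100·m + 25) + (m + 2)·(-39·s**2 + 100·s·m + 50·s + 100·m**2 + 100·m + 25); both groups contain (-39·s**2 + 100·s·m + 50·s + 100·m**2 + 100·m + 25), so (7·s + m + 2) is a factor with cofactor -39·s**2 + 100·s·m + 50·s + 100·m**2 + 100·m + 25.
The cofactor groups again: -39·s**2 + 100·s·m + 50·s + 100·m**2 + 100·m + 25 = -3·s·(13·s + 10·m + 5) + (10·m + 5)·(13·s + 10·m + 5); both groups contain (13·s + 10·m + 5), giving -(3·s - 10·m - 5)·(13·s + 10·m + 5).

-(3·s - 10·m - 5)·(13·s + 10·m + 5)·(7·s + m + 2)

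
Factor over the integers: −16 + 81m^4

Write as (9m^2)² − (4)², then factor 9m^2 − 4 once more.

(3m + 2)(3m − 2)(9m^2 + 4)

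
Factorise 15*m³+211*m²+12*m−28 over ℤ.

Trying the rational-root candidates, m = −14 is a root, so (m+14) divides it; the quotient is 15*m²+m−2.
The remaining quadratic factors as (3*m−1)(5*m+2).

(3*m−1)*(5*m+2)*(m+14)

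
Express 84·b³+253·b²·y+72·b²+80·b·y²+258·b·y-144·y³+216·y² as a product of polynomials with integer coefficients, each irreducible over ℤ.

(3·b+4·y)·(4·b+9·y)·(7·b-4·y+6)

Group: 7·b·(12·b²+43·b·y+36·y²) + (-4·y+6)·(12·b²+43·b·y+36·y²); both groups contain (12·b²+43·b·y+36·y²), so (7·b-4·y+6) is a factor with cofactor 12·b²+43·b·y+36·y².
The cofactor groups again: 12·b²+43·b·y+36·y² = 3·b·(4·b+9·y) + 4·y·(4·b+9·y); both groups contain (4·b+9·y), giving (3·b+4·y)·(4·b+9·y).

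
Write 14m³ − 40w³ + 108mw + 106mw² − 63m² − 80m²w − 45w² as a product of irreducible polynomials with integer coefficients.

Group: 7m(2m² − 10mw − 9m + 8w² + 9w) − 5w(2m² − 10mw − 9m + 8w² + 9w); both groups contain (2m² − 10mw − 9m + 8w² + 9w), so (7m − 5w) is a factor with cofactor 2m² − 10mw − 9m + 8w² + 9w.
The cofactor groups again: 2m² − 10mw − 9m + 8w² + 9w = m(2m − 8w − 9) − w(2m − 8w − 9); both groups contain (2m − 8w − 9), giving (m − w)(2m − 8w − 9).

(2m − 8w − 9)(7m − 5w)(m − w)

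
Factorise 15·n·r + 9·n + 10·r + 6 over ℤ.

(3·n + 2)·(5·r + 3)

Group as (15·n·r + 9·n) + (10·r + 6) = 3·n·(5·r + 3) + 2·(5·r + 3).
Both groups share the factor (5·r + 3).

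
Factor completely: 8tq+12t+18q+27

Group as (8tq+12t) + (18q+27) = 4t(2q+3) + 9(2q+3).
Both groups share the factor (2q+3).

(2q+3)(4t+9)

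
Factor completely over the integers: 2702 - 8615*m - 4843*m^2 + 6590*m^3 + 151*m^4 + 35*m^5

Testing divisors of the constant over divisors of the leading coefficient, m = 7/5 is a root, so (5*m - 7) is a factor; dividing leaves 7*m^4 + 40*m^3 + 1374*m^2 + 955*m - 386.
Continuing, m = -1 is a root, giving the factor (m + 1) and quotient 7*m^3 + 33*m^2 + 1341*m - 386.
Next, m = 2/7 is a root, so (7*m - 2) is a factor; dividing leaves m^2 + 5*m + 193.
The quadratic m^2 + 5*m + 193 has discriminant -747 < 0 and is irreducible over ℤ.

(5*m - 7)*(7*m - 2)*(m + 1)*(m^2 + 5*m + 193)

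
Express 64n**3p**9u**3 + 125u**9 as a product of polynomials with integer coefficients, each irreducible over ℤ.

u**3(4np**3 + 5u**2)(16n**2p**6 − 20np**3u**2 + 25u**4)

Every term has a factor of u**3; factoring it out leaves 64n**3p**9 + 125u**6.
Recognize a sum of cubes with the parts 4np**3 and 5u**2.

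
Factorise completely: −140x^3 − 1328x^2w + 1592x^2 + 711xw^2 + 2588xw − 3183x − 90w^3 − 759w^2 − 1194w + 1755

Group: x(−140x^2 + 72xw + 332x − 9w^2 − 84w − 195) + (10w − 9)(−140x^2 + 72xw + 332x − 9w^2 − 84w − 195); both groups contain (−140x^2 + 72xw + 332x − 9w^2 − 84w − 195), so (x + 10w − 9) is a factor with cofactor −140x^2 + 72xw + 332x − 9w^2 − 84w − 195.
The cofactor groups again: −140x^2 + 72xw + 332x − 9w^2 − 84w − 195 = −10x(14x − 3w − 15) + (3w + 13)(14x − 3w − 15); both groups contain (14x − 3w − 15), giving −(10x − 3w − 13)(14x − 3w − 15).

−(10x − 3w − 13)(14x − 3w − 15)(x + 10w − 9)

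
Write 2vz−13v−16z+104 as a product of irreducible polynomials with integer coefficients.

(2z−13)(v−8)

Group as (2vz−13v) + (−16z+104) = v(2z−13) − 8(2z−13).
Both groups share the factor (2z−13).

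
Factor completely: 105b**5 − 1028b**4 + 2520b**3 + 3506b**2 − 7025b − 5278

Trying the rational-root candidates, b = −2/3 is a root, so (3b + 2) is a factor; dividing leaves 35b**4 − 366b**3 + 1084b**2 + 446b − 2639.
Then b = 13/7 is a root, giving the factor (7b − 13) and quotient 5b**3 − 43b**2 + 75b + 203.
Next, b = −7/5 is a root, so (5b + 7) is a factor; dividing leaves b**2 − 10b + 29.
The quadratic b**2 − 10b + 29 has discriminant −16 < 0 and is irreducible over ℤ.

(3b + 2)(5b + 7)(7b − 13)(b**2 − 10b + 29)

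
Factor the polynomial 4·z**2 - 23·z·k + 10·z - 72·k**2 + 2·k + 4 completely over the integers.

(z - 8·k + 2)·(4·z + 9·k + 2)

Group: z·(4·z + 9·k + 2) + (-8·k + 2)·(4·z + 9·k + 2); both groups contain (4·z + 9·k + 2).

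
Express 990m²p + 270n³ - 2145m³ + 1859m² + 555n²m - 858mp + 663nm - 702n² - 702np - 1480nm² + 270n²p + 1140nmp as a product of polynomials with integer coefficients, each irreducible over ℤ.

Group: 5n(54n² - 51nm + 54np - 143m² + 66mp) + (15m - 13)(54n² - 51nm + 54np - 143m² + 66mp); both groups contain (54n² - 51nm + 54np - 143m² + 66mp), so (5n + 15m - 13) is a factor with cofactor 54n² - 51nm + 54np - 143m² + 66mp.
The cofactor groups again: 54n² - 51nm + 54np - 143m² + 66mp = 9n(6n - 13m + 6p) + 11m(6n - 13m + 6p); both groups contain (6n - 13m + 6p), giving (9n + 11m)(6n - 13m + 6p).

(6n - 13m + 6p)(9n + 11m)(5n + 15m - 13)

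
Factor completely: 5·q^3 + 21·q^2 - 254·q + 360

(5·q - 9)·(q + 10)·(q - 4)

Trying the rational-root candidates, q = 9/5 is a root, giving the factor (5·q - 9) and quotient q^2 + 6·q - 40.
The remaining quadratic factors as (q - 4)(q + 10).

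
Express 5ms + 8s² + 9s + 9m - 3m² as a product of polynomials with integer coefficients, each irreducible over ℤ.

Group: -3m(m + s) + (8s + 9)(m + s); both groups contain (m + s).

-(3m - 8s - 9)(m + s)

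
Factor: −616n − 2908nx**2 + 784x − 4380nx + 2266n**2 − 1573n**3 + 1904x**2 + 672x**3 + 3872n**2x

Group: 11n(−143n**2 + 248nx + 154n − 84x**2 − 196x) + (−8x − 4)(−143n**2 + 248nx + 154n − 84x**2 − 196x); both groups contain (−143n**2 + 248nx + 154n − 84x**2 − 196x), so (11n − 8x − 4) is a factor with cofactor −143n**2 + 248nx + 154n − 84x**2 − 196x.
The cofactor groups again: −143n**2 + 248nx + 154n − 84x**2 − 196x = −11n(13n − 6x − 14) + 14x(13n − 6x − 14); both groups contain (13n − 6x − 14), giving −(11n − 14x)(13n − 6x − 14).

−(11n − 14x)(11n − 8x − 4)(13n − 6x − 14)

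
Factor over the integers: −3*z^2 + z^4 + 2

(z + 1)*(z − 1)*(z^2 − 2)

Substitute u = z^2 to get a quadratic in u, then factor.
z^2 − 2 is irreducible over ℤ (2 is not a perfect square).
z^2 − 1 is a difference of squares.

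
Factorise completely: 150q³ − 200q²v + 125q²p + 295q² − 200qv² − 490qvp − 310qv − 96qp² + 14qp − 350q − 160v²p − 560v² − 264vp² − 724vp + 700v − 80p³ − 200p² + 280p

Group: 5q(30q² + 20qv + 49qp + 59q + 16vp + 56v + 20p² + 50p − 70) + (−10v − 4p)(30q² + 20qv + 49qp + 59q + 16vp + 56v + 20p² + 50p − 70); both groups contain (30q² + 20qv + 49qp + 59q + 16vp + 56v + 20p² + 50p − 70), so (5q − 10v − 4p) is a factor with cofactor 30q² + 20qv + 49qp + 59q + 16vp + 56v + 20p² + 50p − 70.
The cofactor groups again: 30q² + 20qv + 49qp + 59q + 16vp + 56v + 20p² + 50p − 70 = 6q(5q + 4p + 14) + (4v + 5p − 5)(5q + 4p + 14); both groups contain (5q + 4p + 14), giving (6q + 4v + 5p − 5)(5q + 4p + 14).

(5q − 10v − 4p)(5q + 4p + 14)(6q + 4v + 5p − 5)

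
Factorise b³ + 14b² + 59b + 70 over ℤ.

(b + 2)(b + 5)(b + 7)

Among the possible rational roots, b = -2 is a root, giving the factor (b + 2) and quotient b² + 12b + 35.
The remaining quadratic factors as (b + 7)(b + 5).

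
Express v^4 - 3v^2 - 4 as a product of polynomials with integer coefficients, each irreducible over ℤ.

(v + 2)(v - 2)(v^2 + 1)

Substitute u = v^2 to get a quadratic in u, then factor.
v^2 + 1 is irreducible over ℤ (sum of squares).
v^2 - 4 is a difference of squares.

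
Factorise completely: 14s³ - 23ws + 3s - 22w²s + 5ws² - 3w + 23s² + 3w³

Group: w(3w² - ws + 3w - 2s² - 3s) + (-7s - 1)(3w² - ws + 3w - 2s² - 3s); both groups contain (3w² - ws + 3w - 2s² - 3s), so (w - 7s - 1) is a factor with cofactor 3w² - ws + 3w - 2s² - 3s.
The cofactor groups again: 3w² - ws + 3w - 2s² - 3s = 3w(w - s) + (2s + 3)(w - s); both groups contain (w - s), giving (3w + 2s + 3)(w - s).

(w - 7s - 1)(w - s)(3w + 2s + 3)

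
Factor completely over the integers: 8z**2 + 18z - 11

Need a pair with product 8·(-11) = -88 and sum 18: that's -4 and 22.
Split the middle term: 8z**2 - 4z + 22z - 11 = 4z(2z - 1) + 11(2z - 1).

(2z - 1)(4z + 11)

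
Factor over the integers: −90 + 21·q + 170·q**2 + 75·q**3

(3·q + 5)·(5·q + 6)·(5·q − 3)

Testing divisors of the constant over divisors of the leading coefficient, q = 3/5 is a root, so (5·q − 3) is a factor; dividing leaves 15·q**2 + 43·q + 30.
The remaining quadratic factors as (5·q + 6)(3·q + 5).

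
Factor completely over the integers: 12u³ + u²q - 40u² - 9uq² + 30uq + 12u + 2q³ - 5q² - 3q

(3u - 2q - 1)(4u - q)(u + q - 3)

Group: 3u(4u² + 3uq - 12u - q² + 3q) + (-2q - 1)(4u² + 3uq - 12u - q² + 3q); both groups contain (4u² + 3uq - 12u - q² + 3q), so (3u - 2q - 1) is a factor with cofactor 4u² + 3uq - 12u - q² + 3q.
The cofactor groups again: 4u² + 3uq - 12u - q² + 3q = 4u(u + q - 3) - q(u + q - 3); both groups contain (u + q - 3), giving (4u - q)(u + q - 3).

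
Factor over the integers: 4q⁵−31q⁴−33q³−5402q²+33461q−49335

(4q−11)(q−13)(q−3)(q²+11q+115)

Trying the rational-root candidates, q = 3 is a root, giving the factor (q−3) and quotient 4q⁴−19q³−90q²−5672q+16445.
Then q = 13 is a root, giving the factor (q−13) and quotient 4q³+33q²+339q−1265.
Next, q = 11/4 is a root, giving the factor (4q−11) and quotient q²+11q+115.
The quadratic q²+11q+115 has discriminant −339 < 0 and is irreducible over ℤ.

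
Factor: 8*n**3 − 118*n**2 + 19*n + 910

(2*n + 5)*(4*n − 13)*(n − 14)

Trying the rational-root candidates, n = 14 is a root, so (n − 14) divides it; the quotient is 8*n**2 − 6*n − 65.
The remaining quadratic factors as (2*n + 5)(4*n − 13).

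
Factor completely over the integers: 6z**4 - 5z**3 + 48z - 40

(6z - 5)(z + 2)(z**2 - 2z + 4)

Group as (6z**4 + 48z) + (-5z**3 - 40) = 6z(z**3 + 8) - 5(z**3 + 8).
Both groups share the factor (z**3 + 8).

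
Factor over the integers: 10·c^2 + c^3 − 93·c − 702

Trying the rational-root candidates, c = −6 is a root, so (c + 6) is a factor; dividing leaves c^2 + 4·c − 117.
The remaining quadratic factors as (c + 13)(c − 9).

(c + 13)·(c + 6)·(c − 9)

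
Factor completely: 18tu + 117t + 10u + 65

Group as (18tu + 117t) + (10u + 65) = 9t(2u + 13) + 5(2u + 13).
Both groups share the factor (2u + 13).

(2u + 13)(9t + 5)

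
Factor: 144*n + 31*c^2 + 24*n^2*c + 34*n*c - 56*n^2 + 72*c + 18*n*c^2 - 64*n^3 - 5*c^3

Group: 8*n*(-8*n^2 - 2*n*c - 16*n + c^2 - 8*c) + (-5*c - 9)*(-8*n^2 - 2*n*c - 16*n + c^2 - 8*c); both groups contain (-8*n^2 - 2*n*c - 16*n + c^2 - 8*c), so (8*n - 5*c - 9) is a factor with cofactor -8*n^2 - 2*n*c - 16*n + c^2 - 8*c.
The cofactor groups again: -8*n^2 - 2*n*c - 16*n + c^2 - 8*c = -4*n*(2*n + c) + (c - 8)*(2*n + c); both groups contain (2*n + c), giving -(4*n - c + 8)*(2*n + c).

-(8*n - 5*c - 9)*(4*n - c + 8)*(2*n + c)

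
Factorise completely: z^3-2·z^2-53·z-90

Testing divisors of the constant over divisors of the leading coefficient, z = -5 is a root, giving the factor (z+5) and quotient z^2-7·z-18.
The remaining quadratic factors as (z-9)(z+2).

(z+2)·(z+5)·(z-9)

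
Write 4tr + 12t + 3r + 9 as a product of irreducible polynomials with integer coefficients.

Group as (4tr + 12t) + (3r + 9) = 4t(r + 3) + 3(r + 3).
Both groups share the factor (r + 3).

(4t + 3)(r + 3)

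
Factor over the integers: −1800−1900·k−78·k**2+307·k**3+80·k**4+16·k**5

Among the possible rational roots, k = 9/4 is a root, so (4·k−9) is a factor; dividing leaves 4·k**4+29·k**3+142·k**2+300·k+200.
Continuing, k = −5/4 is a root, so (4·k+5) divides it; the quotient is k**3+6·k**2+28·k+40.
Then k = −2 is a root, so (k+2) is a factor; dividing leaves k**2+4·k+20.
The quadratic k**2+4·k+20 has discriminant −64 < 0 and is irreducible over ℤ.

(4·k+5)·(4·k−9)·(k+2)·(k**2+4·k+20)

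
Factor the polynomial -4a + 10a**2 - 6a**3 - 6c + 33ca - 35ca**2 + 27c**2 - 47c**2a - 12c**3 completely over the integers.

-(3c + 2a)(c + 3a - 2)(4c + a - 1)

Group: 4c(-3c**2 - 11ca + 6c - 6a**2 + 4a) + (a - 1)(-3c**2 - 11ca + 6c - 6a**2 + 4a); both groups contain (-3c**2 - 11ca + 6c - 6a**2 + 4a), so (4c + a - 1) is a factor with cofactor -3c**2 - 11ca + 6c - 6a**2 + 4a.
The cofactor groups again: -3c**2 - 11ca + 6c - 6a**2 + 4a = -c(3c + 2a) + (-3a + 2)(3c + 2a); both groups contain (3c + 2a), giving -(c + 3a - 2)(3c + 2a).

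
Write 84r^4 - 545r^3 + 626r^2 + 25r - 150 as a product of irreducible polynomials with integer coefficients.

Testing divisors of the constant over divisors of the leading coefficient, r = -3/7 is a root, so (7r + 3) divides it; the quotient is 12r^3 - 83r^2 + 125r - 50.
Then r = 2/3 is a root, so (3r - 2) is a factor; dividing leaves 4r^2 - 25r + 25.
The remaining quadratic factors as (4r - 5)(r - 5).

(3r - 2)(4r - 5)(7r + 3)(r - 5)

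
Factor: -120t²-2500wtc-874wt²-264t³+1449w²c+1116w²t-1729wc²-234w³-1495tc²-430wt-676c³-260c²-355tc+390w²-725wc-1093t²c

Group: 6w(-39w²+134wt+157wc+65w+33t²+83tc+15t+52c²+20c) + (-8t-13c)(-39w²+134wt+157wc+65w+33t²+83tc+15t+52c²+20c); both groups contain (-39w²+134wt+157wc+65w+33t²+83tc+15t+52c²+20c), so (6w-8t-13c) is a factor with cofactor -39w²+134wt+157wc+65w+33t²+83tc+15t+52c²+20c.
The cofactor groups again: -39w²+134wt+157wc+65w+33t²+83tc+15t+52c²+20c = -13w(3w-11t-13c-5) + (-3t-4c)(3w-11t-13c-5); both groups contain (3w-11t-13c-5), giving -(13w+3t+4c)(3w-11t-13c-5).

-(3w-11t-13c-5)(6w-8t-13c)(13w+3t+4c)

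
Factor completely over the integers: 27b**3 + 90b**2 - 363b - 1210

Among the possible rational roots, b = -10/3 is a root, giving the factor (3b + 10) and quotient 9b**2 - 121.
The remaining quadratic factors as (3b - 11)(3b + 11).

(3b + 10)(3b + 11)(3b - 11)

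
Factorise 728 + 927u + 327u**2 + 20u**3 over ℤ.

(4u + 7)(5u + 8)(u + 13)

Trying the rational-root candidates, u = -13 is a root, giving the factor (u + 13) and quotient 20u**2 + 67u + 56.
The remaining quadratic factors as (4u + 7)(5u + 8).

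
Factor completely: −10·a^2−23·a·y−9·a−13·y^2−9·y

−(10·a+13·y+9)·(a+y)

Group: −a·(10·a+13·y+9) − y·(10·a+13·y+9); both groups contain (10·a+13·y+9).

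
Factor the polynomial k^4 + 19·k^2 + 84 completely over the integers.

(k^2 + 12)·(k^2 + 7)

Substitute u = k^2 to get a quadratic in u, then factor.
k^2 + 12 is irreducible over ℤ (always positive, so no real roots).
k^2 + 7 is irreducible over ℤ (always positive, so no real roots).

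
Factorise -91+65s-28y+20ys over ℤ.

(4y+13)(5s-7)

Group as (20ys-28y) + (65s-91) = 4y(5s-7) + 13(5s-7).
Both groups share the factor (5s-7).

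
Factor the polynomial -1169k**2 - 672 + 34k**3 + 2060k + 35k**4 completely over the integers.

Among the possible rational roots, k = 3/7 is a root, giving the factor (7k - 3) and quotient 5k**3 + 7k**2 - 164k + 224.
Then k = 4 is a root, so (k - 4) divides it; the quotient is 5k**2 + 27k - 56.
The remaining quadratic factors as (5k - 8)(k + 7).

(5k - 8)(7k - 3)(k + 7)(k - 4)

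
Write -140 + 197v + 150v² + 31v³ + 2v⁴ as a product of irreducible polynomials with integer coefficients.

Among the possible rational roots, v = -5 is a root, so (v + 5) is a factor; dividing leaves 2v³ + 21v² + 45v - 28.
Then v = -7 is a root, so (v + 7) is a factor; dividing leaves 2v² + 7v - 4.
The remaining quadratic factors as (2v - 1)(v + 4).

(2v - 1)(v + 4)(v + 5)(v + 7)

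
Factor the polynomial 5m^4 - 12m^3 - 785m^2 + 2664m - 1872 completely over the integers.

Trying the rational-root candidates, m = 12 is a root, so (m - 12) is a factor; dividing leaves 5m^3 + 48m^2 - 209m + 156.
Continuing, m = 12/5 is a root, so (5m - 12) divides it; the quotient is m^2 + 12m - 13.
The remaining quadratic factors as (m + 13)(m - 1).

(5m - 12)(m + 13)(m - 1)(m - 12)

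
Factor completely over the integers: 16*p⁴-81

(2*p+3)*(2*p-3)*(4*p²+9)

(2*p)⁴ − (3)⁴ = ((2*p)² − (3)²)((2*p)² + (3)²); the first factor splits again, the second (4*p²+9) is irreducible.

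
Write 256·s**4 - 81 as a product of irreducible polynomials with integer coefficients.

(4·s + 3)·(4·s - 3)·(16·s**2 + 9)

Difference of squares twice: with A = 4·s and B = 3, A⁴ − B⁴ = (A² − B²)(A² + B²), and A² − B² factors again.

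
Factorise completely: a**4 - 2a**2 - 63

Substitute u = a**2 to get a quadratic in u, then factor.
a**2 + 7 is irreducible over ℤ (always positive, so no real roots).
a**2 - 9 is a difference of squares.

(a + 3)(a - 3)(a**2 + 7)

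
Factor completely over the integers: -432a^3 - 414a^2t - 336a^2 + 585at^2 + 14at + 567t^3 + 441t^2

Group: 9a(-48a^2 + 2at + 63t^2) + (9t + 7)(-48a^2 + 2at + 63t^2); both groups contain (-48a^2 + 2at + 63t^2), so (9a + 9t + 7) is a factor with cofactor -48a^2 + 2at + 63t^2.
The cofactor groups again: -48a^2 + 2at + 63t^2 = -6a(8a + 9t) + 7t(8a + 9t); both groups contain (8a + 9t), giving -(6a - 7t)(8a + 9t).

-(6a - 7t)(8a + 9t)(9a + 9t + 7)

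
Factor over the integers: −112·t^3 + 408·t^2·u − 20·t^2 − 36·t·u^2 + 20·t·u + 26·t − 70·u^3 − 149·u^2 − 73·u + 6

Group: 4·t·(−28·t^2 + 4·t·u + 2·t + 5·u^2 + 11·u + 6) + (−14·u + 1)·(−28·t^2 + 4·t·u + 2·t + 5·u^2 + 11·u + 6); both groups contain (−28·t^2 + 4·t·u + 2·t + 5·u^2 + 11·u + 6), so (4·t − 14·u + 1) is a factor with cofactor −28·t^2 + 4·t·u + 2·t + 5·u^2 + 11·u + 6.
The cofactor groups again: −28·t^2 + 4·t·u + 2·t + 5·u^2 + 11·u + 6 = −2·t·(14·t + 5·u + 6) + (u + 1)·(14·t + 5·u + 6); both groups contain (14·t + 5·u + 6), giving −(2·t − u − 1)·(14·t + 5·u + 6).

−(14·t + 5·u + 6)·(2·t − u − 1)·(4·t − 14·u + 1)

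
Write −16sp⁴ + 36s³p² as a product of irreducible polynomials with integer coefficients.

Factor out 4sp², leaving 9s² − 4p², which is a difference of two squares.

4p²s(3s − 2p)(3s + 2p)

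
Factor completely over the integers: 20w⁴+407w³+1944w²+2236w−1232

(4w+11)(5w−2)(w+14)(w+4)

By the rational root theorem, w = −4 is a root, so (w+4) divides it; the quotient is 20w³+327w²+636w−308.
Then w = −11/4 is a root, so (4w+11) is a factor; dividing leaves 5w²+68w−28.
The remaining quadratic factors as (5w−2)(w+14).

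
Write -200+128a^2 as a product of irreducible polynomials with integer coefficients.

8(4a+5)(4a-5)

Every term has a factor of 8. Then 16a^2-25 = (4a)² − (5)².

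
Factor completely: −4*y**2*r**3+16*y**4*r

Factor out 4*y**2*r, leaving 4*y**2−r**2, which is a difference of two squares.

4*r*y**2*(2*y−r)*(2*y+r)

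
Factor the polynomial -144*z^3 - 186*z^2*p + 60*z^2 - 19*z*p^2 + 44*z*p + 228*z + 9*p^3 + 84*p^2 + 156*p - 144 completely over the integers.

-(6*z - p - 6)*(8*z + 9*p - 6)*(3*z + p + 4)

Group: 6*z*(-24*z^2 - 35*z*p - 14*z - 9*p^2 - 30*p + 24) + (-p - 6)*(-24*z^2 - 35*z*p - 14*z - 9*p^2 - 30*p + 24); both groups contain (-24*z^2 - 35*z*p - 14*z - 9*p^2 - 30*p + 24), so (6*z - p - 6) is a factor with cofactor -24*z^2 - 35*z*p - 14*z - 9*p^2 - 30*p + 24.
The cofactor groups again: -24*z^2 - 35*z*p - 14*z - 9*p^2 - 30*p + 24 = -3*z*(8*z + 9*p - 6) + (-p - 4)*(8*z + 9*p - 6); both groups contain (8*z + 9*p - 6), giving -(3*z + p + 4)*(8*z + 9*p - 6).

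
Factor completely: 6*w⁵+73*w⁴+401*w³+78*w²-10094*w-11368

(6*w+7)*(w+7)*(w-4)*(w²+8*w+58)

Trying the rational-root candidates, w = 4 is a root, so (w-4) divides it; the quotient is 6*w⁴+97*w³+789*w²+3234*w+2842.
Next, w = -7/6 is a root, giving the factor (6*w+7) and quotient w³+15*w²+114*w+406.
Next, w = -7 is a root, so (w+7) divides it; the quotient is w²+8*w+58.
The quadratic w²+8*w+58 has discriminant -168 < 0 and is irreducible over ℤ.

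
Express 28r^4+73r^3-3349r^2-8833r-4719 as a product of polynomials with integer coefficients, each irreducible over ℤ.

Testing divisors of the constant over divisors of the leading coefficient, r = -11 is a root, giving the factor (r+11) and quotient 28r^3-235r^2-764r-429.
Next, r = -3/4 is a root, so (4r+3) divides it; the quotient is 7r^2-64r-143.
The remaining quadratic factors as (r-11)(7r+13).

(4r+3)(7r+13)(r+11)(r-11)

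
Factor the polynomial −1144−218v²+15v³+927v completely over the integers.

(3v−13)(5v−11)(v−8)

Among the possible rational roots, v = 13/3 is a root, giving the factor (3v−13) and quotient 5v²−51v+88.
The remaining quadratic factors as (v−8)(5v−11).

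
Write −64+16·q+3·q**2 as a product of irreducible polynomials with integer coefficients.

(3·q−8)·(q+8)

Need a pair with product 3·(−64) = −192 and sum 16: that's 24 and −8.
Split the middle term: 3·q**2+24·q − 8·q−64 = 3·q·(q+8) − 8·(q+8).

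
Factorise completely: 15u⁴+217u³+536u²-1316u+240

Trying the rational-root candidates, u = -6 is a root, giving the factor (u+6) and quotient 15u³+127u²-226u+40.
Next, u = 4/3 is a root, so (3u-4) is a factor; dividing leaves 5u²+49u-10.
The remaining quadratic factors as (u+10)(5u-1).

(3u-4)(5u-1)(u+10)(u+6)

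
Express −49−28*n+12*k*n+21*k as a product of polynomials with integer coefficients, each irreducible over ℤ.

(3*k−7)*(4*n+7)

Group as (12*k*n+21*k) + (−28*n−49) = 3*k*(4*n+7) − 7*(4*n+7).
Both groups share the factor (4*n+7).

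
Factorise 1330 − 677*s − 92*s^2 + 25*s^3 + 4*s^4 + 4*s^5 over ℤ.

Trying the rational-root candidates, s = 2 is a root, so (s − 2) divides it; the quotient is 4*s^4 + 12*s^3 + 49*s^2 + 6*s − 665.
Then s = 5/2 is a root, so (2*s − 5) divides it; the quotient is 2*s^3 + 11*s^2 + 52*s + 133.
Then s = −7/2 is a root, so (2*s + 7) divides it; the quotient is s^2 + 2*s + 19.
The quadratic s^2 + 2*s + 19 has discriminant −72 < 0 and is irreducible over ℤ.

(2*s + 7)*(2*s − 5)*(s − 2)*(s^2 + 2*s + 19)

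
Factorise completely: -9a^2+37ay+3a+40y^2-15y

Group: -9a(a-5y) + (-8y+3)(a-5y); both groups contain (a-5y).

-(9a+8y-3)(a-5y)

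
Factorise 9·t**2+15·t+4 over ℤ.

Need a pair with product 9·4 = 36 and sum 15: that's 3 and 12.
Split the middle term: 9·t**2+3·t + 12·t+4 = 3·t·(3·t+1) + 4·(3·t+1).

(3·t+1)·(3·t+4)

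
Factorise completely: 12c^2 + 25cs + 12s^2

Group: 4c(3c + 4s) + 3s(3c + 4s); both groups contain (3c + 4s).

(3c + 4s)(4c + 3s)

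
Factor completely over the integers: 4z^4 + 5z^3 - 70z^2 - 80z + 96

Trying the rational-root candidates, z = -2 is a root, giving the factor (z + 2) and quotient 4z^3 - 3z^2 - 64z + 48.
Next, z = 4 is a root, so (z - 4) is a factor; dividing leaves 4z^2 + 13z - 12.
The remaining quadratic factors as (4z - 3)(z + 4).

(4z - 3)(z + 2)(z + 4)(z - 4)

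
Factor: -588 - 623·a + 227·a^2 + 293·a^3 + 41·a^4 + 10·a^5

(2·a + 3)·(5·a - 7)·(a + 1)·(a^2 + 3·a + 28)

Among the possible rational roots, a = -1 is a root, so (a + 1) is a factor; dividing leaves 10·a^4 + 31·a^3 + 262·a^2 - 35·a - 588.
Continuing, a = -3/2 is a root, so (2·a + 3) is a factor; dividing leaves 5·a^3 + 8·a^2 + 119·a - 196.
Then a = 7/5 is a root, so (5·a - 7) divides it; the quotient is a^2 + 3·a + 28.
The quadratic a^2 + 3·a + 28 has discriminant -103 < 0 and is irreducible over ℤ.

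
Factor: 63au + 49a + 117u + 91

Group as (63au + 49a) + (117u + 91) = 7a(9u + 7) + 13(9u + 7).
Both groups share the factor (9u + 7).

(7a + 13)(9u + 7)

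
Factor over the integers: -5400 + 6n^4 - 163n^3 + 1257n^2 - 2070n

Among the possible rational roots, n = 6 is a root, so (n - 6) divides it; the quotient is 6n^3 - 127n^2 + 495n + 900.
Then n = -4/3 is a root, giving the factor (3n + 4) and quotient 2n^2 - 45n + 225.
The remaining quadratic factors as (2n - 15)(n - 15).

(2n - 15)(3n + 4)(n - 15)(n - 6)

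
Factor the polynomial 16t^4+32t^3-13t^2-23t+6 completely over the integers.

(4t-1)(4t-3)(t+1)(t+2)

Trying the rational-root candidates, t = 1/4 is a root, so (4t-1) divides it; the quotient is 4t^3+9t^2-t-6.
Continuing, t = 3/4 is a root, giving the factor (4t-3) and quotient t^2+3t+2.
The remaining quadratic factors as (t+1)(t+2).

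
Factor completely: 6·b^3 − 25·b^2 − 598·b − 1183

Among the possible rational roots, b = 13 is a root, so (b − 13) divides it; the quotient is 6·b^2 + 53·b + 91.
The remaining quadratic factors as (3·b + 7)(2·b + 13).

(2·b + 13)·(3·b + 7)·(b − 13)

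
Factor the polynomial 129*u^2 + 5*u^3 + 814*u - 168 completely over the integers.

By the rational root theorem, u = -14 is a root, giving the factor (u + 14) and quotient 5*u^2 + 59*u - 12.
The remaining quadratic factors as (u + 12)(5*u - 1).

(5*u - 1)*(u + 12)*(u + 14)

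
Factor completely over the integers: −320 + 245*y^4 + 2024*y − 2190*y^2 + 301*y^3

Trying the rational-root candidates, y = 8/7 is a root, giving the factor (7*y − 8) and quotient 35*y^3 + 83*y^2 − 218*y + 40.
Continuing, y = −4 is a root, so (y + 4) divides it; the quotient is 35*y^2 − 57*y + 10.
The remaining quadratic factors as (5*y − 1)(7*y − 10).

(5*y − 1)*(7*y − 10)*(7*y − 8)*(y + 4)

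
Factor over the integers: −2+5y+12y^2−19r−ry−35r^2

Group: −7r(5r+3y+2) + (4y−1)(5r+3y+2); both groups contain (5r+3y+2).

−(5r+3y+2)(7r−4y+1)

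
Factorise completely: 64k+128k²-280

Pull out the common factor 8, then factor the remaining trinomial.

8(4k+7)(4k-5)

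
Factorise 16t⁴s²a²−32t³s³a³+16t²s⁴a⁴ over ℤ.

Factor out 16t²s²a² first: what remains is t²−2tsa+s²a².
Recognize a perfect-square trinomial with the parts t and sa.

16a²s²t²(t−sa)²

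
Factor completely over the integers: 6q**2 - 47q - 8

Need a pair with product 6·(-8) = -48 and sum -47: that's -48 and 1.
Split the middle term: 6q**2 - 48q + q - 8 = 6q(q - 8) + (q - 8).

(6q + 1)(q - 8)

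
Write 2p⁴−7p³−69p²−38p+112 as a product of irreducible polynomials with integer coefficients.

(2p+7)(p+2)(p−1)(p−8)

Trying the rational-root candidates, p = −2 is a root, giving the factor (p+2) and quotient 2p³−11p²−47p+56.
Then p = −7/2 is a root, so (2p+7) is a factor; dividing leaves p²−9p+8.
The remaining quadratic factors as (p−8)(p−1).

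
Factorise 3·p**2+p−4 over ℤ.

Need a pair with product 3·(−4) = −12 and sum 1: that's 4 and −3.
Split the middle term: 3·p**2+4·p − 3·p−4 = p·(3·p+4) − (3·p+4).

(3·p+4)·(p−1)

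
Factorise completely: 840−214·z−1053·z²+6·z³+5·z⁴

Among the possible rational roots, z = −15 is a root, so (z+15) is a factor; dividing leaves 5·z³−69·z²−18·z+56.
Continuing, z = −1 is a root, so (z+1) divides it; the quotient is 5·z²−74·z+56.
The remaining quadratic factors as (5·z−4)(z−14).

(5·z−4)·(z+1)·(z+15)·(z−14)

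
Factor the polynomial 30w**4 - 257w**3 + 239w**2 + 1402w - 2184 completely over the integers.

Testing divisors of the constant over divisors of the leading coefficient, w = 12/5 is a root, so (5w - 12) divides it; the quotient is 6w**3 - 37w**2 - 41w + 182.
Next, w = -7/3 is a root, so (3w + 7) divides it; the quotient is 2w**2 - 17w + 26.
The remaining quadratic factors as (2w - 13)(w - 2).

(2w - 13)(3w + 7)(5w - 12)(w - 2)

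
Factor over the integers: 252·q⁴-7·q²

7·q²·(6·q+1)·(6·q-1)

Factor out 7·q², leaving 36·q²-1, which is a difference of two squares.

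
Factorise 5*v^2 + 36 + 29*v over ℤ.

(5*v + 9)*(v + 4)

Need a pair with product 5·36 = 180 and sum 29: that's 20 and 9.
Split the middle term: 5*v^2 + 20*v + 9*v + 36 = 5*v*(v + 4) + 9*(v + 4).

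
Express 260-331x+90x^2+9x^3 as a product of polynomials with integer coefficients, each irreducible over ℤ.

Testing divisors of the constant over divisors of the leading coefficient, x = 4/3 is a root, so (3x-4) divides it; the quotient is 3x^2+34x-65.
The remaining quadratic factors as (x+13)(3x-5).

(3x-4)(3x-5)(x+13)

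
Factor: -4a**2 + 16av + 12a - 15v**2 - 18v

Group: -2a(2a - 5v - 6) + 3v(2a - 5v - 6); both groups contain (2a - 5v - 6).

-(2a - 3v)(2a - 5v - 6)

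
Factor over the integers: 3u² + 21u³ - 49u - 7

Group as (21u³ - 49u) + (3u² - 7) = 7u(3u² - 7) + (3u² - 7).
Both groups share the factor (3u² - 7).

(7u + 1)(3u² - 7)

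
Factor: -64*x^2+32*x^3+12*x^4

Pull out the common factor 4*x^2, then factor the remaining trinomial.

4*x^2*(3*x-4)*(x+4)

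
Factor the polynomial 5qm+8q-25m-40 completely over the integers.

Group as (5qm+8q) + (-25m-40) = q(5m+8) - 5(5m+8).
Both groups share the factor (5m+8).

(5m+8)(q-5)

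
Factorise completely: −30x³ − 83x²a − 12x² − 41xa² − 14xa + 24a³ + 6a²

−(3x − a)(2x + 3a)(5x + 8a + 2)

Group: 5x(−6x² − 7xa + 3a²) + (8a + 2)(−6x² − 7xa + 3a²); both groups contain (−6x² − 7xa + 3a²), so (5x + 8a + 2) is a factor with cofactor −6x² − 7xa + 3a².
The cofactor groups again: −6x² − 7xa + 3a² = −2x(3x − a) − 3a(3x − a); both groups contain (3x − a), giving −(2x + 3a)(3x − a).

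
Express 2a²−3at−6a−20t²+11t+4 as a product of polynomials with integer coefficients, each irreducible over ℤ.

(2a+5t−4)(a−4t−1)

Group: a(2a+5t−4) + (−4t−1)(2a+5t−4); both groups contain (2a+5t−4).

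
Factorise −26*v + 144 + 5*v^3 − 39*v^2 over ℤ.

(5*v − 9)*(v + 2)*(v − 8)

By the rational root theorem, v = 8 is a root, so (v − 8) is a factor; dividing leaves 5*v^2 + v − 18.
The remaining quadratic factors as (v + 2)(5*v − 9).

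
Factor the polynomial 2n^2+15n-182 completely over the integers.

Need a pair with product 2·(-182) = -364 and sum 15: that's 28 and -13.
Split the middle term: 2n^2+28n - 13n-182 = 2n(n+14) - 13(n+14).

(2n-13)(n+14)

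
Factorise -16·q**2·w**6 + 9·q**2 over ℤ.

Factor out q**2 first: what remains is -16·w**6 + 9.
Recognize a difference of squares with the parts 3 and 4·w**3.

-q**2·(4·w**3 + 3)·(4·w**3 - 3)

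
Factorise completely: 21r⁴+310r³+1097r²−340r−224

Testing divisors of the constant over divisors of the leading coefficient, r = −7 is a root, so (r+7) divides it; the quotient is 21r³+163r²−44r−32.
Then r = −8 is a root, so (r+8) divides it; the quotient is 21r²−5r−4.
The remaining quadratic factors as (7r−4)(3r+1).

(3r+1)(7r−4)(r+7)(r+8)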